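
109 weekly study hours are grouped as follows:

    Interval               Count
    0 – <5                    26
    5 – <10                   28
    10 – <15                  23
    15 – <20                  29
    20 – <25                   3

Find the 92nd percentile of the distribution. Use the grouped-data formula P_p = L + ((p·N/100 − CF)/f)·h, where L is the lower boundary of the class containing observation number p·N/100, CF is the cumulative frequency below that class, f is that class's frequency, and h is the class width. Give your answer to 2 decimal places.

N = 109; target position k = 92/100 · 109 = 100.28.
Cumulative frequencies: 26, 54, 77, 106, 109.
Observation 100.28 falls in the class 15 – <20.
L = 15, CF = 77, f = 29, h = 5.
P92 = 15 + ((100.28 − 77)/29)·5 = 15 + 4.01379 = 19.0138.

19.01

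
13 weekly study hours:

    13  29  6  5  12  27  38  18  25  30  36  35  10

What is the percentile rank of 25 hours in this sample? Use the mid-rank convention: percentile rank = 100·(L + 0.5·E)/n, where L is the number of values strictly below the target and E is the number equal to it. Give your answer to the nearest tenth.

50.0

Sorted: 5, 6, 10, 12, 13, 18, 25, 27, 29, 30, 35, 36, 38.
Count below 25: L = 6; count equal: E = 1; n = 13.
Percentile rank = 100·(6 + 0.5·1)/13 = 100·6.5/13 = 50.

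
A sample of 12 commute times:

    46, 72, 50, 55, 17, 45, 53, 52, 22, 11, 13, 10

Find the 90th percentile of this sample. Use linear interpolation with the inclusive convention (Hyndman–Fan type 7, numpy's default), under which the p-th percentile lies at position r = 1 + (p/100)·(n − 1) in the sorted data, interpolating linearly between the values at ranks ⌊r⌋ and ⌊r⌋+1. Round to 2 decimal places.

54.80

Sorted: 10, 11, 13, 17, 22, 45, 46, 50, 52, 53, 55, 72.
n = 12.
r = 1 + (90/100)·(12 − 1) = 1 + 9.9 = 10.9.
Rank 10 is 53 and rank 11 is 55.
Interpolate: 53 + 0.9·(55 − 53) = 53 + 0.9·2 = 54.8.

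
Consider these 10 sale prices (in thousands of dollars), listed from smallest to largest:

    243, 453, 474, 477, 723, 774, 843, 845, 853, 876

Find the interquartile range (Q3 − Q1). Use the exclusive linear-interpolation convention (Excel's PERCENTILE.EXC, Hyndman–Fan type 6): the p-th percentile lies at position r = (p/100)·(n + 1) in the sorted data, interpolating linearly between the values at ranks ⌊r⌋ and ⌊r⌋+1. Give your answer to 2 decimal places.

n = 10.
P25: r = 2.75; ranks 2–3 are 453, 474; interpolating gives 468.75.
P75: r = 8.25; ranks 8–9 are 845, 853; interpolating gives 847.
Difference: 847 − 468.75 = 378.25.

378.25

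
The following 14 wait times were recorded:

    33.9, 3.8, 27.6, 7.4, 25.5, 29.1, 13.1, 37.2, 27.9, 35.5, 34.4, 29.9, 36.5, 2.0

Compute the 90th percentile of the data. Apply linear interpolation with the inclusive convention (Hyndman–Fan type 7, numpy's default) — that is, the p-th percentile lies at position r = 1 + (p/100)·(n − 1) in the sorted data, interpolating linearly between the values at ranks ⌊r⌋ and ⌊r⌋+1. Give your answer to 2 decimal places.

36.20

Sorted: 2.0, 3.8, 7.4, 13.1, 25.5, 27.6, 27.9, 29.1, 29.9, 33.9, 34.4, 35.5, 36.5, 37.2.
n = 14.
r = 1 + (90/100)·(14 − 1) = 1 + 11.7 = 12.7.
Rank 12 is 35.5 and rank 13 is 36.5.
Interpolate: 35.5 + 0.7·(36.5 − 35.5) = 35.5 + 0.7·1 = 36.2.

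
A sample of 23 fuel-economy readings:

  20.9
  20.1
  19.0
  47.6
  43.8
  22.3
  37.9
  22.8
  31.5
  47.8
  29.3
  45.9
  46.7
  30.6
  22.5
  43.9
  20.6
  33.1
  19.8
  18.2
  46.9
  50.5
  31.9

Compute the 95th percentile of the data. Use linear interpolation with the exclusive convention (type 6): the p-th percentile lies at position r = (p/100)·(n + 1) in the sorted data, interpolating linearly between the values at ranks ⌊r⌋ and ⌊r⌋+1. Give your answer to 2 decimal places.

49.96

Sorted: 18.2, 19.0, 19.8, 20.1, 20.6, 20.9, 22.3, 22.5, 22.8, 29.3, 30.6, 31.5, 31.9, 33.1, 37.9, 43.8, 43.9, 45.9, 46.7, 46.9, 47.6, 47.8, 50.5.
n = 23.
r = (95/100)·(23 + 1) = 22.8.
Rank 22 is 47.8 and rank 23 is 50.5.
Interpolate: 47.8 + 0.8·(50.5 − 47.8) = 47.8 + 0.8·2.7 = 49.96.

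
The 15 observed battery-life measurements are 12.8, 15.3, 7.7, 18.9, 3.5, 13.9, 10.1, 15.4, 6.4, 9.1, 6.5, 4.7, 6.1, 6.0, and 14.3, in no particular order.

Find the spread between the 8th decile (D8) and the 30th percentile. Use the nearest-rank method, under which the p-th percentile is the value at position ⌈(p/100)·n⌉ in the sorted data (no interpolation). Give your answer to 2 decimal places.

Sorted: 3.5, 4.7, 6.0, 6.1, 6.4, 6.5, 7.7, 9.1, 10.1, 12.8, 13.9, 14.3, 15.3, 15.4, 18.9.
n = 15.
P30: rank ⌈30/100·15⌉ = 5 → 6.4.
P80: rank ⌈80/100·15⌉ = 12 → 14.3.
Difference: 14.3 − 6.4 = 7.9.

7.90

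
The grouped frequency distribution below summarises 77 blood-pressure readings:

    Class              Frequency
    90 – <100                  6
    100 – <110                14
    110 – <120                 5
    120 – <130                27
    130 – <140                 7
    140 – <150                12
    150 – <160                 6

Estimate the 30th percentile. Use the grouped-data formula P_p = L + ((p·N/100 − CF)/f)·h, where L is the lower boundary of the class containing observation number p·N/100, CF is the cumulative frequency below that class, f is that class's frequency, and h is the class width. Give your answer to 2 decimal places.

116.20

N = 77; target position k = 30/100 · 77 = 23.1.
Cumulative frequencies: 6, 20, 25, 52, 59, 71, 77.
Observation 23.1 falls in the class 110 – <120.
L = 110, CF = 20, f = 5, h = 10.
P30 = 110 + ((23.1 − 20)/5)·10 = 110 + 6.2 = 116.2.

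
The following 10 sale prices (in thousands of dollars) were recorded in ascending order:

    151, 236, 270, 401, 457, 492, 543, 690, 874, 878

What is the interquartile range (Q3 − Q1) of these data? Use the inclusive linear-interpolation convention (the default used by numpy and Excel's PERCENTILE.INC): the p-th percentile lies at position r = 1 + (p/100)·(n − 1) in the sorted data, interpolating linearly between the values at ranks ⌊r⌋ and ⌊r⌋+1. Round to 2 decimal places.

350.50

n = 10.
P25: r = 3.25; ranks 3–4 are 270, 401; interpolating gives 302.75.
P75: r = 7.75; ranks 7–8 are 543, 690; interpolating gives 653.25.
Difference: 653.25 − 302.75 = 350.5.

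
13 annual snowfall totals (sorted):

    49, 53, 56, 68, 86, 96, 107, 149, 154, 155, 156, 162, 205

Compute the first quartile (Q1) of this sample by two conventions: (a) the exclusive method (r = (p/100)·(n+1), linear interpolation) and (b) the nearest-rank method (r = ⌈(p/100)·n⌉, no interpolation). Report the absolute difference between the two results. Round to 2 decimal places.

n = 13.
(a) r = 3.5; between ranks 3 (56) and 4 (68): 62.
(b) the nearest-rank method: rank 4 → 68.
|62 − 68| = 6.

6.00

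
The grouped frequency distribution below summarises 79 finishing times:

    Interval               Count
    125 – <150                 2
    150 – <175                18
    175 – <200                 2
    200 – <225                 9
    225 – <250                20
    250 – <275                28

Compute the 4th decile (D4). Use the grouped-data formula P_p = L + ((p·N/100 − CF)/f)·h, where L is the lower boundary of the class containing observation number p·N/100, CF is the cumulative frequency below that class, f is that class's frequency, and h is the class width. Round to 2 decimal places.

N = 79; target position k = 40/100 · 79 = 31.6.
Cumulative frequencies: 2, 20, 22, 31, 51, 79.
Observation 31.6 falls in the class 225 – <250.
L = 225, CF = 31, f = 20, h = 25.
P40 = 225 + ((31.6 − 31)/20)·25 = 225 + 0.75 = 225.75.

225.75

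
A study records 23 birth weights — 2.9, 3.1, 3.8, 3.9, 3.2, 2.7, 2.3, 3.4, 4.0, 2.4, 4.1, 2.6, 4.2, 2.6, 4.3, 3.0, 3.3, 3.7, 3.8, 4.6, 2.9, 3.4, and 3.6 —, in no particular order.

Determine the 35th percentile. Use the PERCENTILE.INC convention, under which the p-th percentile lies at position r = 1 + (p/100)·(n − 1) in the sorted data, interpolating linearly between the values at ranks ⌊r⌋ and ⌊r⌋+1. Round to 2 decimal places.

Sorted: 2.3, 2.4, 2.6, 2.6, 2.7, 2.9, 2.9, 3.0, 3.1, 3.2, 3.3, 3.4, 3.4, 3.6, 3.7, 3.8, 3.8, 3.9, 4.0, 4.1, 4.2, 4.3, 4.6.
n = 23.
r = 1 + (35/100)·(23 − 1) = 1 + 7.7 = 8.7.
Rank 8 is 3.0 and rank 9 is 3.1.
Interpolate: 3.0 + 0.7·(3.1 − 3.0) = 3.0 + 0.7·0.1 = 3.07.

3.07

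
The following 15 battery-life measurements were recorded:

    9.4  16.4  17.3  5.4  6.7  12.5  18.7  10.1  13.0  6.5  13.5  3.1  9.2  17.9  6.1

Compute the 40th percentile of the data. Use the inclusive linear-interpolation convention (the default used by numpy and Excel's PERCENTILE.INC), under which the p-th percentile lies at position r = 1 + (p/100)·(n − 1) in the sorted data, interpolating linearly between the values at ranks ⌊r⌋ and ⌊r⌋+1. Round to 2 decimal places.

9.32

Sorted: 3.1, 5.4, 6.1, 6.5, 6.7, 9.2, 9.4, 10.1, 12.5, 13.0, 13.5, 16.4, 17.3, 17.9, 18.7.
n = 15.
r = 1 + (40/100)·(15 − 1) = 1 + 5.6 = 6.6.
Rank 6 is 9.2 and rank 7 is 9.4.
Interpolate: 9.2 + 0.6·(9.4 − 9.2) = 9.2 + 0.6·0.2 = 9.32.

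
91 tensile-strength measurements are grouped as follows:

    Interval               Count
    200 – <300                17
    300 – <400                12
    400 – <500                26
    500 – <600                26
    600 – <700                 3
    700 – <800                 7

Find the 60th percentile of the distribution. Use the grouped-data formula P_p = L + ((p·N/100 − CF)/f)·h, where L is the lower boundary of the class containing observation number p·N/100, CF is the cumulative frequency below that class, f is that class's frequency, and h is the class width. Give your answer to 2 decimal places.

498.46

N = 91; target position k = 60/100 · 91 = 54.6.
Cumulative frequencies: 17, 29, 55, 81, 84, 91.
Observation 54.6 falls in the class 400 – <500.
L = 400, CF = 29, f = 26, h = 100.
P60 = 400 + ((54.6 − 29)/26)·100 = 400 + 98.4615 = 498.462.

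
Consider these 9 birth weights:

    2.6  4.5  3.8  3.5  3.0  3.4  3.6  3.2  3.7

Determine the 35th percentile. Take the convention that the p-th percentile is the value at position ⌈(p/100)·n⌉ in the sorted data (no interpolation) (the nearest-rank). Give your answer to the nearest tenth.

Sorted: 2.6, 3.0, 3.2, 3.4, 3.5, 3.6, 3.7, 3.8, 4.5.
n = 9.
Position = ⌈35/100 · 9⌉ = ⌈3.15⌉ = 4.
The value at rank 4 is 3.4.

3.4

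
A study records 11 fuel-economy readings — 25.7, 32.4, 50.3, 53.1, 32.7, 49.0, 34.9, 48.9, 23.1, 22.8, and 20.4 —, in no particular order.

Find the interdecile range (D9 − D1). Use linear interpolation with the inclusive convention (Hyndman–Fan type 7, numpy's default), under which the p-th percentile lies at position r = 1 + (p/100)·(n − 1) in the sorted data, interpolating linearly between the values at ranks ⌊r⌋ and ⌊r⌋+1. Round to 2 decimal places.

27.50

Sorted: 20.4, 22.8, 23.1, 25.7, 32.4, 32.7, 34.9, 48.9, 49.0, 50.3, 53.1.
n = 11.
P10: r = 2 (integer) → 22.8.
P90: r = 10 (integer) → 50.3.
Difference: 50.3 − 22.8 = 27.5.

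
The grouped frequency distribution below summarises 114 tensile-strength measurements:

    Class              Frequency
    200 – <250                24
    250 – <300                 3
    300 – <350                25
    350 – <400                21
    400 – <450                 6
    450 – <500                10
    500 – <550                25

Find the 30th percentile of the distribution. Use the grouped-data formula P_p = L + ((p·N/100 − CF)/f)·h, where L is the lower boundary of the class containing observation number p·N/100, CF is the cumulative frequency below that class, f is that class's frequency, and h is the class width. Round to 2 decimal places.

N = 114; target position k = 30/100 · 114 = 34.2.
Cumulative frequencies: 24, 27, 52, 73, 79, 89, 114.
Observation 34.2 falls in the class 300 – <350.
L = 300, CF = 27, f = 25, h = 50.
P30 = 300 + ((34.2 − 27)/25)·50 = 300 + 14.4 = 314.4.

314.40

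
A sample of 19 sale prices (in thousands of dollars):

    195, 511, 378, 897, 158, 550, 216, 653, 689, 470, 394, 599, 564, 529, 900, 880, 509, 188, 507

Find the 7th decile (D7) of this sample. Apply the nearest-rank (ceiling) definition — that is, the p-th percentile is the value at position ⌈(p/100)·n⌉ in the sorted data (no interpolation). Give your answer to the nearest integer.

599

Sorted: 158, 188, 195, 216, 378, 394, 470, 507, 509, 511, 529, 550, 564, 599, 653, 689, 880, 897, 900.
n = 19.
Position = ⌈70/100 · 19⌉ = ⌈13.3⌉ = 14.
The value at rank 14 is 599.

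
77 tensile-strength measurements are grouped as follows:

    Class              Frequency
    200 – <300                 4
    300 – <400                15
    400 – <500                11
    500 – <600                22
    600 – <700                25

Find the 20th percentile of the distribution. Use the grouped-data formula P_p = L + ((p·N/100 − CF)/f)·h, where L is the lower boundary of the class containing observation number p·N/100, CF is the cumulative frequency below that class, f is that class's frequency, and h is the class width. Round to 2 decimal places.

N = 77; target position k = 20/100 · 77 = 15.4.
Cumulative frequencies: 4, 19, 30, 52, 77.
Observation 15.4 falls in the class 300 – <400.
L = 300, CF = 4, f = 15, h = 100.
P20 = 300 + ((15.4 − 4)/15)·100 = 300 + 76 = 376.

376.00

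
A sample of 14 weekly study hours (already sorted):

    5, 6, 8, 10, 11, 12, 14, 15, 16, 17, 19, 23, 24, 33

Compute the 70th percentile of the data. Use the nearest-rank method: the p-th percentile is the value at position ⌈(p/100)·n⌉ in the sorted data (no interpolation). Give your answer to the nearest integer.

17

n = 14.
Position = ⌈70/100 · 14⌉ = ⌈9.8⌉ = 10.
The value at rank 10 is 17.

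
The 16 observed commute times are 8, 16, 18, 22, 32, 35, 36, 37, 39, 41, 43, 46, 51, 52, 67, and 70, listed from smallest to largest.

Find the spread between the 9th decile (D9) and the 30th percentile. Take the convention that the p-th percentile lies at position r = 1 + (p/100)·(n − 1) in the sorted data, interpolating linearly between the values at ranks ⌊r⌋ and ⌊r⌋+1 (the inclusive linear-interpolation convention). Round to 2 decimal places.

n = 16.
P30: r = 5.5; ranks 5–6 are 32, 35; interpolating gives 33.5.
P90: r = 14.5; ranks 14–15 are 52, 67; interpolating gives 59.5.
Difference: 59.5 − 33.5 = 26.

26.00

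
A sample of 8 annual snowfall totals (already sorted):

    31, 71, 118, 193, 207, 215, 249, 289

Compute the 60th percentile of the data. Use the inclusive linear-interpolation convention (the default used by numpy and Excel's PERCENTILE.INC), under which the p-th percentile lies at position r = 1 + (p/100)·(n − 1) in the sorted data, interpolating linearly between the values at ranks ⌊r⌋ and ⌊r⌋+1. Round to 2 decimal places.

n = 8.
r = 1 + (60/100)·(8 − 1) = 1 + 4.2 = 5.2.
Rank 5 is 207 and rank 6 is 215.
Interpolate: 207 + 0.2·(215 − 207) = 207 + 0.2·8 = 208.6.

208.60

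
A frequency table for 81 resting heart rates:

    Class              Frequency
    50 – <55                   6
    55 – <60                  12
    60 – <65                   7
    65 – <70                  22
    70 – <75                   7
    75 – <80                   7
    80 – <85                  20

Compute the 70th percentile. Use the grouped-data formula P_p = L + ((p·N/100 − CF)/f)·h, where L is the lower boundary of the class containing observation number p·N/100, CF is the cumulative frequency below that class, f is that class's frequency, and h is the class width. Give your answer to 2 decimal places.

76.93

N = 81; target position k = 70/100 · 81 = 56.7.
Cumulative frequencies: 6, 18, 25, 47, 54, 61, 81.
Observation 56.7 falls in the class 75 – <80.
L = 75, CF = 54, f = 7, h = 5.
P70 = 75 + ((56.7 − 54)/7)·5 = 75 + 1.92857 = 76.9286.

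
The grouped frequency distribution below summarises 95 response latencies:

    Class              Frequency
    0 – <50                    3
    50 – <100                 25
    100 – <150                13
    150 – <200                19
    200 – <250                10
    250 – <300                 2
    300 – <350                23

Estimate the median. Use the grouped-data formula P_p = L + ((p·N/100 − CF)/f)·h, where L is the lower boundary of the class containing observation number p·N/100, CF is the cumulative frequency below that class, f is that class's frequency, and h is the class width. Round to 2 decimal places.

167.11

N = 95; target position k = 50/100 · 95 = 47.5.
Cumulative frequencies: 3, 28, 41, 60, 70, 72, 95.
Observation 47.5 falls in the class 150 – <200.
L = 150, CF = 41, f = 19, h = 50.
P50 = 150 + ((47.5 − 41)/19)·50 = 150 + 17.1053 = 167.105.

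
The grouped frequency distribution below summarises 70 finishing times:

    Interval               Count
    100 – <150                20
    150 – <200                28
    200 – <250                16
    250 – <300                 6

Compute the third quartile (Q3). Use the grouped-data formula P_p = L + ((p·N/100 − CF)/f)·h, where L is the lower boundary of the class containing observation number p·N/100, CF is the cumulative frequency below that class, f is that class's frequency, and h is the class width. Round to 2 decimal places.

214.06

N = 70; target position k = 75/100 · 70 = 52.5.
Cumulative frequencies: 20, 48, 64, 70.
Observation 52.5 falls in the class 200 – <250.
L = 200, CF = 48, f = 16, h = 50.
P75 = 200 + ((52.5 − 48)/16)·50 = 200 + 14.0625 = 214.062.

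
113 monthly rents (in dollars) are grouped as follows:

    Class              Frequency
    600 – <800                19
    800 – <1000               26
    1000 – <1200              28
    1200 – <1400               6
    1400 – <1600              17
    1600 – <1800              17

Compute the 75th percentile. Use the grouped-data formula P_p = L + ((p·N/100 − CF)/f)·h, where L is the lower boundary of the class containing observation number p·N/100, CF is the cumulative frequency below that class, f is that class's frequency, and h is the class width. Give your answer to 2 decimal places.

1467.65

N = 113; target position k = 75/100 · 113 = 84.75.
Cumulative frequencies: 19, 45, 73, 79, 96, 113.
Observation 84.75 falls in the class 1400 – <1600.
L = 1400, CF = 79, f = 17, h = 200.
P75 = 1400 + ((84.75 − 79)/17)·200 = 1400 + 67.6471 = 1467.65.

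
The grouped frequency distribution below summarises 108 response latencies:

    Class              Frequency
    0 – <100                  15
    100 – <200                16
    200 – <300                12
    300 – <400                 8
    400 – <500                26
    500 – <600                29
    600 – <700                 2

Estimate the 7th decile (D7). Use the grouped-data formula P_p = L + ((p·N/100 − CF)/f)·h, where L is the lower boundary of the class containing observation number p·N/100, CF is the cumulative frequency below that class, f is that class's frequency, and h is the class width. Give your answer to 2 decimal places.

N = 108; target position k = 70/100 · 108 = 75.6.
Cumulative frequencies: 15, 31, 43, 51, 77, 106, 108.
Observation 75.6 falls in the class 400 – <500.
L = 400, CF = 51, f = 26, h = 100.
P70 = 400 + ((75.6 − 51)/26)·100 = 400 + 94.6154 = 494.615.

494.62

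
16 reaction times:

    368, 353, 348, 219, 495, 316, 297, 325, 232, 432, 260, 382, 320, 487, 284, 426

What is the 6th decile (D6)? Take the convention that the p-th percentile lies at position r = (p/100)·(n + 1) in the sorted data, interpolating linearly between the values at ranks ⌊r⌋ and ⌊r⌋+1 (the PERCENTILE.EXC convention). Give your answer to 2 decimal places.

356.00

Sorted: 219, 232, 260, 284, 297, 316, 320, 325, 348, 353, 368, 382, 426, 432, 487, 495.
n = 16.
r = (60/100)·(16 + 1) = 10.2.
Rank 10 is 353 and rank 11 is 368.
Interpolate: 353 + 0.2·(368 − 353) = 353 + 0.2·15 = 356.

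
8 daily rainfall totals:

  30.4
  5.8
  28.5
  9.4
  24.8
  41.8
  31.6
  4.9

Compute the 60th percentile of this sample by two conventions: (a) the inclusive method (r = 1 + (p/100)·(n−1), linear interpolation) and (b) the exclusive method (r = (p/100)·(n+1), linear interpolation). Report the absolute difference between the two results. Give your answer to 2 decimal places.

Sorted: 4.9, 5.8, 9.4, 24.8, 28.5, 30.4, 31.6, 41.8.
n = 8.
(a) r = 5.2; between ranks 5 (28.5) and 6 (30.4): 28.88.
(b) r = 5.4; between ranks 5 (28.5) and 6 (30.4): 29.26.
|28.88 − 29.26| = 0.38.

0.38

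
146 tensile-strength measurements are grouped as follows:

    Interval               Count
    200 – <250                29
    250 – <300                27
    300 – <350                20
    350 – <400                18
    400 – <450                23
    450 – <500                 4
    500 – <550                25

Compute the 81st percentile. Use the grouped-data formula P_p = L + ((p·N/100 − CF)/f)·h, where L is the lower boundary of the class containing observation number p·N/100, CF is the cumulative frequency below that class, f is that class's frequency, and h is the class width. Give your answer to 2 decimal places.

465.75

N = 146; target position k = 81/100 · 146 = 118.26.
Cumulative frequencies: 29, 56, 76, 94, 117, 121, 146.
Observation 118.26 falls in the class 450 – <500.
L = 450, CF = 117, f = 4, h = 50.
P81 = 450 + ((118.26 − 117)/4)·50 = 450 + 15.75 = 465.75.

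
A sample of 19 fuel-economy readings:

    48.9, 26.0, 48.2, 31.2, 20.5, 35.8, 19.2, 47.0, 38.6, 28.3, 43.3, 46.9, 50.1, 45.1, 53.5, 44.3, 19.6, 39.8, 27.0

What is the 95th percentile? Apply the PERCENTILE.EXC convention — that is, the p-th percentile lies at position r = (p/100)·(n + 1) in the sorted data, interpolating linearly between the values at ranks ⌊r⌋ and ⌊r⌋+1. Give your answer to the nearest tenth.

53.5

Sorted: 19.2, 19.6, 20.5, 26.0, 27.0, 28.3, 31.2, 35.8, 38.6, 39.8, 43.3, 44.3, 45.1, 46.9, 47.0, 48.2, 48.9, 50.1, 53.5.
n = 19.
r = (95/100)·(19 + 1) = 19.
r is an integer, so P95 is the value at rank 19: 53.5.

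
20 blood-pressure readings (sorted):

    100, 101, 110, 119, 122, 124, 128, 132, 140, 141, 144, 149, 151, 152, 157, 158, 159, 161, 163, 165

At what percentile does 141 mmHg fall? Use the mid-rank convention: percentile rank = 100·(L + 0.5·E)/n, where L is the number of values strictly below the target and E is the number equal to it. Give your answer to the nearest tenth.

47.5

Count below 141: L = 9; count equal: E = 1; n = 20.
Percentile rank = 100·(9 + 0.5·1)/20 = 100·9.5/20 = 47.5.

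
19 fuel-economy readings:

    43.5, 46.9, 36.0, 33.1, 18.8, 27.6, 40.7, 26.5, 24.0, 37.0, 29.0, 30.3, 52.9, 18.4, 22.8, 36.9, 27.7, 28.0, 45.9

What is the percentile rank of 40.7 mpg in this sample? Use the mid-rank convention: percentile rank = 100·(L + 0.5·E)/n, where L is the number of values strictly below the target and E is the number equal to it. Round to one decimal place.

76.3

Sorted: 18.4, 18.8, 22.8, 24.0, 26.5, 27.6, 27.7, 28.0, 29.0, 30.3, 33.1, 36.0, 36.9, 37.0, 40.7, 43.5, 45.9, 46.9, 52.9.
Count below 40.7: L = 14; count equal: E = 1; n = 19.
Percentile rank = 100·(14 + 0.5·1)/19 = 100·14.5/19 = 76.32.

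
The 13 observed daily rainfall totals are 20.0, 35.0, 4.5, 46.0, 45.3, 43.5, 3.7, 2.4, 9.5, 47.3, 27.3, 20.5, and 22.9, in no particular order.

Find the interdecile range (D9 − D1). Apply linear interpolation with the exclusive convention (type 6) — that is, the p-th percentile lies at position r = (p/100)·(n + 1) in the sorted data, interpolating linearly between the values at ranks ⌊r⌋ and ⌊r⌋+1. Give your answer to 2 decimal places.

43.86

Sorted: 2.4, 3.7, 4.5, 9.5, 20.0, 20.5, 22.9, 27.3, 35.0, 43.5, 45.3, 46.0, 47.3.
n = 13.
P10: r = 1.4; ranks 1–2 are 2.4, 3.7; interpolating gives 2.92.
P90: r = 12.6; ranks 12–13 are 46.0, 47.3; interpolating gives 46.78.
Difference: 46.78 − 2.92 = 43.86.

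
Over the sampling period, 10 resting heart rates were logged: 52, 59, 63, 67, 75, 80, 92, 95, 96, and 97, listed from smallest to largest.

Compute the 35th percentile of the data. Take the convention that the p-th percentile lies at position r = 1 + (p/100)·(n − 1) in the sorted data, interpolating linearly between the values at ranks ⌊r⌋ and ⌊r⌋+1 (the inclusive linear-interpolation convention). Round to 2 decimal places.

n = 10.
r = 1 + (35/100)·(10 − 1) = 1 + 3.15 = 4.15.
Rank 4 is 67 and rank 5 is 75.
Interpolate: 67 + 0.15·(75 − 67) = 67 + 0.15·8 = 68.2.

68.20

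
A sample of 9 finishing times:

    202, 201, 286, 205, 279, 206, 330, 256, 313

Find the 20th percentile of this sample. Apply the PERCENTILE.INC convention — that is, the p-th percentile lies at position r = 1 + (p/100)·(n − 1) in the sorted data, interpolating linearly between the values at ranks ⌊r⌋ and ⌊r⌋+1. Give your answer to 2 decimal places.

Sorted: 201, 202, 205, 206, 256, 279, 286, 313, 330.
n = 9.
r = 1 + (20/100)·(9 − 1) = 1 + 1.6 = 2.6.
Rank 2 is 202 and rank 3 is 205.
Interpolate: 202 + 0.6·(205 − 202) = 202 + 0.6·3 = 203.8.

203.80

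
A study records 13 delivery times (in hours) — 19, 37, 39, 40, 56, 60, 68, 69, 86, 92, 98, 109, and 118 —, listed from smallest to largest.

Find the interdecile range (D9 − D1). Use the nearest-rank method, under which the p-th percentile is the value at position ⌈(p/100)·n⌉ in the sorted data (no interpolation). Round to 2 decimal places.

n = 13.
P10: rank ⌈10/100·13⌉ = 2 → 37.
P90: rank ⌈90/100·13⌉ = 12 → 109.
Difference: 109 − 37 = 72.

72.00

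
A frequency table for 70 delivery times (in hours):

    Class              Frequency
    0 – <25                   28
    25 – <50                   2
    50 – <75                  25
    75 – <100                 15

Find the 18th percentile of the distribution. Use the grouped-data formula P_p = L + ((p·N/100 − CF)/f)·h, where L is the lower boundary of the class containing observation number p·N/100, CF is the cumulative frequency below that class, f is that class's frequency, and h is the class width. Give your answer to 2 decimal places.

11.25

N = 70; target position k = 18/100 · 70 = 12.6.
Cumulative frequencies: 28, 30, 55, 70.
Observation 12.6 falls in the class 0 – <25.
L = 0, CF = 0, f = 28, h = 25.
P18 = 0 + ((12.6 − 0)/28)·25 = 0 + 11.25 = 11.25.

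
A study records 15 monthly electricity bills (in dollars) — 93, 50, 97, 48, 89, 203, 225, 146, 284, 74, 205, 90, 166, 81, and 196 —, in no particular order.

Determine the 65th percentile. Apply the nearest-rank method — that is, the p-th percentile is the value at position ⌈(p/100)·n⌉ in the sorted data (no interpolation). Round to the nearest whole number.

166

Sorted: 48, 50, 74, 81, 89, 90, 93, 97, 146, 166, 196, 203, 205, 225, 284.
n = 15.
Position = ⌈65/100 · 15⌉ = ⌈9.75⌉ = 10.
The value at rank 10 is 166.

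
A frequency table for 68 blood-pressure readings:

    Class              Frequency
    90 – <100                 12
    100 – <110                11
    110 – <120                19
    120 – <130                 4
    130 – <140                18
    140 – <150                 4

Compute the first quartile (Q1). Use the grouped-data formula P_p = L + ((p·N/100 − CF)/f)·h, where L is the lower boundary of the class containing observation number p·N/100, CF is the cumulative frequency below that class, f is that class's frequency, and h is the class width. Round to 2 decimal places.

N = 68; target position k = 25/100 · 68 = 17.
Cumulative frequencies: 12, 23, 42, 46, 64, 68.
Observation 17 falls in the class 100 – <110.
L = 100, CF = 12, f = 11, h = 10.
P25 = 100 + ((17 − 12)/11)·10 = 100 + 4.54545 = 104.545.

104.55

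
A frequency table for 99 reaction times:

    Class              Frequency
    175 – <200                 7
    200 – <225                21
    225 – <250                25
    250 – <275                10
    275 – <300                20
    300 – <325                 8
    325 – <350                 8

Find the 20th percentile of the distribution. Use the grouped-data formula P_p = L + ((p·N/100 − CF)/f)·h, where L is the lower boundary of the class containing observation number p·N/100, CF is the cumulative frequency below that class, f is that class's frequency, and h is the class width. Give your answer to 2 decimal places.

N = 99; target position k = 20/100 · 99 = 19.8.
Cumulative frequencies: 7, 28, 53, 63, 83, 91, 99.
Observation 19.8 falls in the class 200 – <225.
L = 200, CF = 7, f = 21, h = 25.
P20 = 200 + ((19.8 − 7)/21)·25 = 200 + 15.2381 = 215.238.

215.24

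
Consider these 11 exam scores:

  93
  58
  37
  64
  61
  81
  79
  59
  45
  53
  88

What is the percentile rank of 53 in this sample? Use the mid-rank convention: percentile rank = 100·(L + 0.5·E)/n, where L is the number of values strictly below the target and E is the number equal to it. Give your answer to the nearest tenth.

22.7

Sorted: 37, 45, 53, 58, 59, 61, 64, 79, 81, 88, 93.
Count below 53: L = 2; count equal: E = 1; n = 11.
Percentile rank = 100·(2 + 0.5·1)/11 = 100·2.5/11 = 22.73.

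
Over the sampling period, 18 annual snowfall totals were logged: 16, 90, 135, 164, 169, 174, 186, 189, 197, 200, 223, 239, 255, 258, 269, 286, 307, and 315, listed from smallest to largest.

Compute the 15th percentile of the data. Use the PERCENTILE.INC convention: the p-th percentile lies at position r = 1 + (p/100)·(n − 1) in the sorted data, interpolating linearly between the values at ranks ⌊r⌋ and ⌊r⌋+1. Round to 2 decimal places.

150.95

n = 18.
r = 1 + (15/100)·(18 − 1) = 1 + 2.55 = 3.55.
Rank 3 is 135 and rank 4 is 164.
Interpolate: 135 + 0.55·(164 − 135) = 135 + 0.55·29 = 150.95.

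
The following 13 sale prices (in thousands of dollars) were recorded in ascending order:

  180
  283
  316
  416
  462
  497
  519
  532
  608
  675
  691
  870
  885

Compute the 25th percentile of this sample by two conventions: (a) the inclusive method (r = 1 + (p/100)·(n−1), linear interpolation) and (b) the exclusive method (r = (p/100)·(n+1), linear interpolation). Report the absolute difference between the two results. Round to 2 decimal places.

n = 13.
(a) r = 4 → value at rank 4 = 416.
(b) r = 3.5; between ranks 3 (316) and 4 (416): 366.
|416 − 366| = 50.

50.00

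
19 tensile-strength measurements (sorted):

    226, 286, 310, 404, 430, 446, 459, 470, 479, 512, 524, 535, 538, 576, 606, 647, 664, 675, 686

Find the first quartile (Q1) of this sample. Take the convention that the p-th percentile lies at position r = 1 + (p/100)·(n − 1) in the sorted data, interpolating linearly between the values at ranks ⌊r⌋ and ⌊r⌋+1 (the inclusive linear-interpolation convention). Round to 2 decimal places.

n = 19.
r = 1 + (25/100)·(19 − 1) = 1 + 4.5 = 5.5.
Rank 5 is 430 and rank 6 is 446.
Interpolate: 430 + 0.5·(446 − 430) = 430 + 0.5·16 = 438.

438.00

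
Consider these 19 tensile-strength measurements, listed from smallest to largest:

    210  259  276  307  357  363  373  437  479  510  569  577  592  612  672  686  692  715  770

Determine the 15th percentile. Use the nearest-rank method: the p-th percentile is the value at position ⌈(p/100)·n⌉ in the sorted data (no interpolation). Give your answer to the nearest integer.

276

n = 19.
Position = ⌈15/100 · 19⌉ = ⌈2.85⌉ = 3.
The value at rank 3 is 276.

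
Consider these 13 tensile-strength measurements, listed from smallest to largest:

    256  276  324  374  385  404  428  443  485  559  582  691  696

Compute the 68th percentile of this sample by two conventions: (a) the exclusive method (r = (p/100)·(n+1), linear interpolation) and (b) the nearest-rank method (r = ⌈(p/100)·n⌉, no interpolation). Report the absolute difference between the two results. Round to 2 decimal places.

38.48

n = 13.
(a) r = 9.52; between ranks 9 (485) and 10 (559): 523.48.
(b) the nearest-rank method: rank 9 → 485.
|523.48 − 485| = 38.48.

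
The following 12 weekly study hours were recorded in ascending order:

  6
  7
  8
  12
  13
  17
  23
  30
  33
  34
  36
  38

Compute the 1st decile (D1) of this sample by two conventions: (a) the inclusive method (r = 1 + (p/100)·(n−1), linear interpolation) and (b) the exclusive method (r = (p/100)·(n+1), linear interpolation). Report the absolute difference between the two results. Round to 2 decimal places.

0.80

n = 12.
(a) r = 2.1; between ranks 2 (7) and 3 (8): 7.1.
(b) r = 1.3; between ranks 1 (6) and 2 (7): 6.3.
|7.1 − 6.3| = 0.8.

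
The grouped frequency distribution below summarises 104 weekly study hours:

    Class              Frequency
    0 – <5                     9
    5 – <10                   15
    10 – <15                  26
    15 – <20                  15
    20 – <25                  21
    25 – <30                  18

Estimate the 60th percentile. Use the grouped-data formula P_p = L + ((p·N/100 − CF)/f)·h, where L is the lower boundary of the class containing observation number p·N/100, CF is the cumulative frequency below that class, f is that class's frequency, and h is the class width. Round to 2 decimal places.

N = 104; target position k = 60/100 · 104 = 62.4.
Cumulative frequencies: 9, 24, 50, 65, 86, 104.
Observation 62.4 falls in the class 15 – <20.
L = 15, CF = 50, f = 15, h = 5.
P60 = 15 + ((62.4 − 50)/15)·5 = 15 + 4.13333 = 19.1333.

19.13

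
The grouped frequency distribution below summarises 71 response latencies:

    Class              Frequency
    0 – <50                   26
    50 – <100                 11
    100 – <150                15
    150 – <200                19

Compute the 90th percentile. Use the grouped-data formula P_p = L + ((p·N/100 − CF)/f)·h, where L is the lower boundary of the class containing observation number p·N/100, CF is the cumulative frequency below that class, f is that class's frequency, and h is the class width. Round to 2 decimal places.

N = 71; target position k = 90/100 · 71 = 63.9.
Cumulative frequencies: 26, 37, 52, 71.
Observation 63.9 falls in the class 150 – <200.
L = 150, CF = 52, f = 19, h = 50.
P90 = 150 + ((63.9 − 52)/19)·50 = 150 + 31.3158 = 181.316.

181.32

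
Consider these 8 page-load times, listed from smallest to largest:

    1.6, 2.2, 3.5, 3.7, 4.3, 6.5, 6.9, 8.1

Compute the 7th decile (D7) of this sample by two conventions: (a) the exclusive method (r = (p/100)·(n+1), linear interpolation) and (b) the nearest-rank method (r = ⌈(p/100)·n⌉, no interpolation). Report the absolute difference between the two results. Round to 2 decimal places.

n = 8.
(a) r = 6.3; between ranks 6 (6.5) and 7 (6.9): 6.62.
(b) the nearest-rank method: rank 6 → 6.5.
|6.62 − 6.5| = 0.12.

0.12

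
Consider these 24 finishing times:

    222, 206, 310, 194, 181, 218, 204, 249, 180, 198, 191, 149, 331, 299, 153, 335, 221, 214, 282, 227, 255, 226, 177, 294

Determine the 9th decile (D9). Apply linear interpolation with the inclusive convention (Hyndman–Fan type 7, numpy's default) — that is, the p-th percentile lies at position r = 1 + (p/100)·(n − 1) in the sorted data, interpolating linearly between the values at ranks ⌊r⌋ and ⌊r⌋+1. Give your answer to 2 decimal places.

Sorted: 149, 153, 177, 180, 181, 191, 194, 198, 204, 206, 214, 218, 221, 222, 226, 227, 249, 255, 282, 294, 299, 310, 331, 335.
n = 24.
r = 1 + (90/100)·(24 − 1) = 1 + 20.7 = 21.7.
Rank 21 is 299 and rank 22 is 310.
Interpolate: 299 + 0.7·(310 − 299) = 299 + 0.7·11 = 306.7.

306.70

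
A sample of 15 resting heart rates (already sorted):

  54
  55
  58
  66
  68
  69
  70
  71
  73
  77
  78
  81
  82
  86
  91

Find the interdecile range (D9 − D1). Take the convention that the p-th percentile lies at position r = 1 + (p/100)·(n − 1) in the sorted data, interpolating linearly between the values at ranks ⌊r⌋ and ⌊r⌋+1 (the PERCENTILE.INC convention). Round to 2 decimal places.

28.20

n = 15.
P10: r = 2.4; ranks 2–3 are 55, 58; interpolating gives 56.2.
P90: r = 13.6; ranks 13–14 are 82, 86; interpolating gives 84.4.
Difference: 84.4 − 56.2 = 28.2.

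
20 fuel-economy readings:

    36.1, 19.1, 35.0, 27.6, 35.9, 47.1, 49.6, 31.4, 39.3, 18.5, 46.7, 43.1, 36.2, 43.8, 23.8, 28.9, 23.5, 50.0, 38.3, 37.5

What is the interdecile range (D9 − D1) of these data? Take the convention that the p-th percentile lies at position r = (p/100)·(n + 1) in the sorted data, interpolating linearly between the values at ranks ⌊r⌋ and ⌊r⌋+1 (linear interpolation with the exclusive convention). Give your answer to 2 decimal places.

29.81

Sorted: 18.5, 19.1, 23.5, 23.8, 27.6, 28.9, 31.4, 35.0, 35.9, 36.1, 36.2, 37.5, 38.3, 39.3, 43.1, 43.8, 46.7, 47.1, 49.6, 50.0.
n = 20.
P10: r = 2.1; ranks 2–3 are 19.1, 23.5; interpolating gives 19.54.
P90: r = 18.9; ranks 18–19 are 47.1, 49.6; interpolating gives 49.35.
Difference: 49.35 − 19.54 = 29.81.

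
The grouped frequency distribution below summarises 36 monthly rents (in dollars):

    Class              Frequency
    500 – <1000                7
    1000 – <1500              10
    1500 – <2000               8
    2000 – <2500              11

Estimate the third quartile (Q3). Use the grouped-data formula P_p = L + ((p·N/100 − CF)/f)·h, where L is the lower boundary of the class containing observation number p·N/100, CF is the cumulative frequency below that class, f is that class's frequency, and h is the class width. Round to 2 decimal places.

N = 36; target position k = 75/100 · 36 = 27.
Cumulative frequencies: 7, 17, 25, 36.
Observation 27 falls in the class 2000 – <2500.
L = 2000, CF = 25, f = 11, h = 500.
P75 = 2000 + ((27 − 25)/11)·500 = 2000 + 90.9091 = 2090.91.

2090.91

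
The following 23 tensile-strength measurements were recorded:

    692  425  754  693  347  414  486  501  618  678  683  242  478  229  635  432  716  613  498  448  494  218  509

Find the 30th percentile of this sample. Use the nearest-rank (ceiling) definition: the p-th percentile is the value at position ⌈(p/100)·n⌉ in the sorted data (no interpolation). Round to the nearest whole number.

432

Sorted: 218, 229, 242, 347, 414, 425, 432, 448, 478, 486, 494, 498, 501, 509, 613, 618, 635, 678, 683, 692, 693, 716, 754.
n = 23.
Position = ⌈30/100 · 23⌉ = ⌈6.9⌉ = 7.
The value at rank 7 is 432.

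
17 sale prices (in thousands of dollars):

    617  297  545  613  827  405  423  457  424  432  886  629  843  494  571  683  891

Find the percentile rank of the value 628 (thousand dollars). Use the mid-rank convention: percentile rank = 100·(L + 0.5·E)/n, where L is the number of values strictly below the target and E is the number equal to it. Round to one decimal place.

Sorted: 297, 405, 423, 424, 432, 457, 494, 545, 571, 613, 617, 629, 683, 827, 843, 886, 891.
Count below 628: L = 11; count equal: E = 0; n = 17.
Percentile rank = 100·(11 + 0.5·0)/17 = 100·11/17 = 64.71.

64.7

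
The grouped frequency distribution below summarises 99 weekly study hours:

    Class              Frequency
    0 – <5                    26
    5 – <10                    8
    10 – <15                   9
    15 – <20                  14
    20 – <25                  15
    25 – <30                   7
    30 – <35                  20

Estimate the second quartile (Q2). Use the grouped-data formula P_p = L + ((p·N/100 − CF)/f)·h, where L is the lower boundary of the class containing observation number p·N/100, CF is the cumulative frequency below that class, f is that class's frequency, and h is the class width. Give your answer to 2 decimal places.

N = 99; target position k = 50/100 · 99 = 49.5.
Cumulative frequencies: 26, 34, 43, 57, 72, 79, 99.
Observation 49.5 falls in the class 15 – <20.
L = 15, CF = 43, f = 14, h = 5.
P50 = 15 + ((49.5 − 43)/14)·5 = 15 + 2.32143 = 17.3214.

17.32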